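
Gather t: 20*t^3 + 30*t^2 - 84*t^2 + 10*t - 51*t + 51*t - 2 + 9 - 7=20*t^3 - 54*t^2 + 10*t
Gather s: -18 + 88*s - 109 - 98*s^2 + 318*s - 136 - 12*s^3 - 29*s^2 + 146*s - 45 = -12*s^3 - 127*s^2 + 552*s - 308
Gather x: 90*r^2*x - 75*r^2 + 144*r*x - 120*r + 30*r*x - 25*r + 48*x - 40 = -75*r^2 - 145*r + x*(90*r^2 + 174*r + 48) - 40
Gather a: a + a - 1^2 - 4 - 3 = 2*a - 8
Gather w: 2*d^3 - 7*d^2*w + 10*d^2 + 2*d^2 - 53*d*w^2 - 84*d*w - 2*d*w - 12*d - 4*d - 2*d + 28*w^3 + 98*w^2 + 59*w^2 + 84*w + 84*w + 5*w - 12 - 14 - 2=2*d^3 + 12*d^2 - 18*d + 28*w^3 + w^2*(157 - 53*d) + w*(-7*d^2 - 86*d + 173) - 28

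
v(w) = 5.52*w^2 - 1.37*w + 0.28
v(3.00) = 45.85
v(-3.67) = 79.66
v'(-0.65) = -8.55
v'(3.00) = 31.75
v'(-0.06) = -2.03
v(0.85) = 3.10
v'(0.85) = 8.01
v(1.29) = 7.70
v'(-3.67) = -41.89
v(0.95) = 3.96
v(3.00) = 45.85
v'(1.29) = 12.87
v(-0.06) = 0.38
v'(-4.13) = -46.97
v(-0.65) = 3.50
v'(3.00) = 31.75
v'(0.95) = 9.12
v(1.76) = 14.97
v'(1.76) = 18.06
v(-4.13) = 100.09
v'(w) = 11.04*w - 1.37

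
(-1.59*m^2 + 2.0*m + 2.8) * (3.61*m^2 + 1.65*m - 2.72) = -5.7399*m^4 + 4.5965*m^3 + 17.7328*m^2 - 0.820000000000001*m - 7.616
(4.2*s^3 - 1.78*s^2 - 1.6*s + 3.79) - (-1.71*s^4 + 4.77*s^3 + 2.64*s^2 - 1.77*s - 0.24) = 1.71*s^4 - 0.569999999999999*s^3 - 4.42*s^2 + 0.17*s + 4.03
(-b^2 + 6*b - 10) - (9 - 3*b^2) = 2*b^2 + 6*b - 19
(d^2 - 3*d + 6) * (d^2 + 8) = d^4 - 3*d^3 + 14*d^2 - 24*d + 48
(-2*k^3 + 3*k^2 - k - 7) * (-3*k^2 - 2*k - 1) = 6*k^5 - 5*k^4 - k^3 + 20*k^2 + 15*k + 7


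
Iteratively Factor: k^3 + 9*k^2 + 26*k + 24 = (k + 3)*(k^2 + 6*k + 8) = (k + 3)*(k + 4)*(k + 2)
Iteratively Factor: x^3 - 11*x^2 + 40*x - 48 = (x - 3)*(x^2 - 8*x + 16) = (x - 4)*(x - 3)*(x - 4)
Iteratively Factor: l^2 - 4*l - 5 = (l - 5)*(l + 1)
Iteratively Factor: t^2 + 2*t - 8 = (t - 2)*(t + 4)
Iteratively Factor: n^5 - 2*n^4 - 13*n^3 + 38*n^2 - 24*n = (n - 3)*(n^4 + n^3 - 10*n^2 + 8*n) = n*(n - 3)*(n^3 + n^2 - 10*n + 8) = n*(n - 3)*(n - 1)*(n^2 + 2*n - 8) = n*(n - 3)*(n - 2)*(n - 1)*(n + 4)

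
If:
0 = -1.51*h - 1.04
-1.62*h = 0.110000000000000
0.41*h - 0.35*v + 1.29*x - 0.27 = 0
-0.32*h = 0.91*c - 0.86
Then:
No Solution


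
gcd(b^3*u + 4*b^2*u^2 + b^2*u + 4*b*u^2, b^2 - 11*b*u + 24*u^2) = 1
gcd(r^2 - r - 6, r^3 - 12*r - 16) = r + 2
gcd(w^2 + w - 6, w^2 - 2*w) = w - 2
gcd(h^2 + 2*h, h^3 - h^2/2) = h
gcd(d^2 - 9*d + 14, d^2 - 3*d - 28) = d - 7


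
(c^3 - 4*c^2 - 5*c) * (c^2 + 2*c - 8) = c^5 - 2*c^4 - 21*c^3 + 22*c^2 + 40*c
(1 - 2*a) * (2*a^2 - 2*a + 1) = -4*a^3 + 6*a^2 - 4*a + 1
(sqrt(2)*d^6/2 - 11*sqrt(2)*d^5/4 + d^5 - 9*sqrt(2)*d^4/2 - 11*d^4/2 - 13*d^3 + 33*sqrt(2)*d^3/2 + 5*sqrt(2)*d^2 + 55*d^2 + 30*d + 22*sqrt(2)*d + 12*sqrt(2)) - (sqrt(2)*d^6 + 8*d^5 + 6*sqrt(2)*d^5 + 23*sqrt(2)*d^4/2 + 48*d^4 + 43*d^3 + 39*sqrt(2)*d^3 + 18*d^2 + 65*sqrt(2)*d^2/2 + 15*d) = -sqrt(2)*d^6/2 - 35*sqrt(2)*d^5/4 - 7*d^5 - 107*d^4/2 - 16*sqrt(2)*d^4 - 56*d^3 - 45*sqrt(2)*d^3/2 - 55*sqrt(2)*d^2/2 + 37*d^2 + 15*d + 22*sqrt(2)*d + 12*sqrt(2)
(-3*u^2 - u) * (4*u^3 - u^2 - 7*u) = -12*u^5 - u^4 + 22*u^3 + 7*u^2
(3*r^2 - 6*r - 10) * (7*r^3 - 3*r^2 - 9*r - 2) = 21*r^5 - 51*r^4 - 79*r^3 + 78*r^2 + 102*r + 20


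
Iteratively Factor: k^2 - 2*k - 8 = (k + 2)*(k - 4)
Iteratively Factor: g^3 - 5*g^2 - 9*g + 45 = (g + 3)*(g^2 - 8*g + 15) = (g - 5)*(g + 3)*(g - 3)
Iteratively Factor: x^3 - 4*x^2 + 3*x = (x)*(x^2 - 4*x + 3) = x*(x - 1)*(x - 3)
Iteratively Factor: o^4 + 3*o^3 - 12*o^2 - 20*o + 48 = (o + 4)*(o^3 - o^2 - 8*o + 12) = (o - 2)*(o + 4)*(o^2 + o - 6) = (o - 2)^2*(o + 4)*(o + 3)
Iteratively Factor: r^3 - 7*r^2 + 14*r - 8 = (r - 2)*(r^2 - 5*r + 4) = (r - 2)*(r - 1)*(r - 4)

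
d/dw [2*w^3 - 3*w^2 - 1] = 6*w*(w - 1)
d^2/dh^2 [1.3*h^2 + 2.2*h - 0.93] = 2.60000000000000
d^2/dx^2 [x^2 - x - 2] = 2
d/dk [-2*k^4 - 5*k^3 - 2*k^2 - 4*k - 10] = -8*k^3 - 15*k^2 - 4*k - 4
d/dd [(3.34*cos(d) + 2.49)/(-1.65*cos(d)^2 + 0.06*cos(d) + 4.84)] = (5.511*sin(d)^2 - 8.217*cos(d) - 21.5272)*sin(d)/(-1.65*cos(d)^2 + 0.06*cos(d) + 4.84)^2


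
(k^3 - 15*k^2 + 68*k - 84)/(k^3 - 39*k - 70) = (k^2 - 8*k + 12)/(k^2 + 7*k + 10)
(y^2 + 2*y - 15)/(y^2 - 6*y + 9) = (y + 5)/(y - 3)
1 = 1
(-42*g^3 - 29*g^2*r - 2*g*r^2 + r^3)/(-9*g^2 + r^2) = (-14*g^2 - 5*g*r + r^2)/(-3*g + r)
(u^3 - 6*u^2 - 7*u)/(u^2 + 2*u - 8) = u*(u^2 - 6*u - 7)/(u^2 + 2*u - 8)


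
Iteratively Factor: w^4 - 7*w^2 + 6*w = (w)*(w^3 - 7*w + 6) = w*(w - 2)*(w^2 + 2*w - 3) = w*(w - 2)*(w - 1)*(w + 3)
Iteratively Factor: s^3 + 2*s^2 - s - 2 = (s + 1)*(s^2 + s - 2) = (s - 1)*(s + 1)*(s + 2)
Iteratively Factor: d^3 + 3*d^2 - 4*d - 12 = (d + 2)*(d^2 + d - 6) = (d - 2)*(d + 2)*(d + 3)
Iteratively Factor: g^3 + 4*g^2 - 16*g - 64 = (g + 4)*(g^2 - 16) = (g + 4)^2*(g - 4)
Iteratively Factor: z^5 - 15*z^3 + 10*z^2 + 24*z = (z + 1)*(z^4 - z^3 - 14*z^2 + 24*z) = (z + 1)*(z + 4)*(z^3 - 5*z^2 + 6*z) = (z - 3)*(z + 1)*(z + 4)*(z^2 - 2*z) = (z - 3)*(z - 2)*(z + 1)*(z + 4)*(z)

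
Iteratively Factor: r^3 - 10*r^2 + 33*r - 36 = (r - 4)*(r^2 - 6*r + 9) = (r - 4)*(r - 3)*(r - 3)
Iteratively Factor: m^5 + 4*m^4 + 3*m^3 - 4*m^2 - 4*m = (m + 2)*(m^4 + 2*m^3 - m^2 - 2*m) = (m - 1)*(m + 2)*(m^3 + 3*m^2 + 2*m) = m*(m - 1)*(m + 2)*(m^2 + 3*m + 2) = m*(m - 1)*(m + 2)^2*(m + 1)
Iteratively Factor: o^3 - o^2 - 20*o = (o)*(o^2 - o - 20) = o*(o - 5)*(o + 4)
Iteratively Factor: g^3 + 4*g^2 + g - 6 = (g + 3)*(g^2 + g - 2) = (g - 1)*(g + 3)*(g + 2)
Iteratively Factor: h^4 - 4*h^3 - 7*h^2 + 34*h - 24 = (h + 3)*(h^3 - 7*h^2 + 14*h - 8) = (h - 4)*(h + 3)*(h^2 - 3*h + 2) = (h - 4)*(h - 2)*(h + 3)*(h - 1)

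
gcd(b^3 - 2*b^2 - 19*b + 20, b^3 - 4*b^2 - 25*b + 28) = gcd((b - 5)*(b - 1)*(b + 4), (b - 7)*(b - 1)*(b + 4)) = b^2 + 3*b - 4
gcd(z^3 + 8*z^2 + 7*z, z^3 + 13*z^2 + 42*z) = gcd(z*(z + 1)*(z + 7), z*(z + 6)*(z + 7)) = z^2 + 7*z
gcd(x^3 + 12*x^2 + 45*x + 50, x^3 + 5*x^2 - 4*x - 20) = x^2 + 7*x + 10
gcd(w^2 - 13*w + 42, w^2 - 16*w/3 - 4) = w - 6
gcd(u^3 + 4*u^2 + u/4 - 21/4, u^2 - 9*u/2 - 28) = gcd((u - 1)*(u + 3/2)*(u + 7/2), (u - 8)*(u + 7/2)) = u + 7/2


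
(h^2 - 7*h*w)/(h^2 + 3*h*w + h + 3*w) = h*(h - 7*w)/(h^2 + 3*h*w + h + 3*w)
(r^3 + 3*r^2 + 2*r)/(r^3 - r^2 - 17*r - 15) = r*(r + 2)/(r^2 - 2*r - 15)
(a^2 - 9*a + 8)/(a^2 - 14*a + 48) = (a - 1)/(a - 6)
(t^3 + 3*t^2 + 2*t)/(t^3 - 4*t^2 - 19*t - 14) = t/(t - 7)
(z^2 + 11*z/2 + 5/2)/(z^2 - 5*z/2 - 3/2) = (z + 5)/(z - 3)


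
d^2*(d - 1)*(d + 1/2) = d^4 - d^3/2 - d^2/2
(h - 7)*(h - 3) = h^2 - 10*h + 21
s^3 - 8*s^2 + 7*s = s*(s - 7)*(s - 1)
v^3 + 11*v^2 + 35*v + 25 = (v + 1)*(v + 5)^2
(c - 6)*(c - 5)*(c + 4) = c^3 - 7*c^2 - 14*c + 120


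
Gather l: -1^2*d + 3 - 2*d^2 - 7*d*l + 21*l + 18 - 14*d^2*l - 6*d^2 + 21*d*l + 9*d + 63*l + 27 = -8*d^2 + 8*d + l*(-14*d^2 + 14*d + 84) + 48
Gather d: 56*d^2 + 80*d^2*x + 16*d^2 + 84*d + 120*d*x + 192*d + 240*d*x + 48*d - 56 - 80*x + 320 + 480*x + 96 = d^2*(80*x + 72) + d*(360*x + 324) + 400*x + 360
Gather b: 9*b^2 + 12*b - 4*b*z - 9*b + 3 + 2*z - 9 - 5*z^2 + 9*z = 9*b^2 + b*(3 - 4*z) - 5*z^2 + 11*z - 6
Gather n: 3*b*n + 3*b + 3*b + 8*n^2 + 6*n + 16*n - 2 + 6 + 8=6*b + 8*n^2 + n*(3*b + 22) + 12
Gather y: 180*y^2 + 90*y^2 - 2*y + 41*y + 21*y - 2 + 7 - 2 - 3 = 270*y^2 + 60*y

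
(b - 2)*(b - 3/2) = b^2 - 7*b/2 + 3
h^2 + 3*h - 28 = (h - 4)*(h + 7)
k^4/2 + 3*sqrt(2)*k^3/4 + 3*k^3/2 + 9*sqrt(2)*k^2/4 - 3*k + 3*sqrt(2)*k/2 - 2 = (k - sqrt(2)/2)*(k + 2*sqrt(2))*(sqrt(2)*k/2 + sqrt(2)/2)*(sqrt(2)*k/2 + sqrt(2))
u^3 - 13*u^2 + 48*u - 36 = (u - 6)^2*(u - 1)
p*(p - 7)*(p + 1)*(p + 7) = p^4 + p^3 - 49*p^2 - 49*p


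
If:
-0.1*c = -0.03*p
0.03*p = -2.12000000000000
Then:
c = -21.20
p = -70.67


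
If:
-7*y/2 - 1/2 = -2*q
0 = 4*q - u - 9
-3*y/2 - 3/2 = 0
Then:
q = -3/2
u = -15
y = -1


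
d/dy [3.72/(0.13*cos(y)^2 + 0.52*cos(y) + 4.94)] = (0.9672*cos(y) + 1.9344)*sin(y)/(0.13*cos(y)^2 + 0.52*cos(y) + 4.94)^2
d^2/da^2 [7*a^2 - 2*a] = 14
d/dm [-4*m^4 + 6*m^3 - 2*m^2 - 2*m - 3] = -16*m^3 + 18*m^2 - 4*m - 2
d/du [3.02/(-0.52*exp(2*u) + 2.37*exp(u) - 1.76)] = (3.1408*exp(u) - 7.1574)*exp(u)/(0.52*exp(2*u) - 2.37*exp(u) + 1.76)^2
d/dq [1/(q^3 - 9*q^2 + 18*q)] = 3*(-q^2 + 6*q - 6)/(q^2*(q^2 - 9*q + 18)^2)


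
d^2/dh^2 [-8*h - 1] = 0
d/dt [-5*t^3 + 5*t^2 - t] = -15*t^2 + 10*t - 1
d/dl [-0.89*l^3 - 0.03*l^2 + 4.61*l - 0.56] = -2.67*l^2 - 0.06*l + 4.61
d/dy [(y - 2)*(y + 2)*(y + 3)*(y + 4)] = 4*y^3 + 21*y^2 + 16*y - 28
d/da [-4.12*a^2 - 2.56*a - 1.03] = -8.24*a - 2.56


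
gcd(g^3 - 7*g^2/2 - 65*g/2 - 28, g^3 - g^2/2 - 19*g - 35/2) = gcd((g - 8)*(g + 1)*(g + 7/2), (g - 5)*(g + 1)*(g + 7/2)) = g^2 + 9*g/2 + 7/2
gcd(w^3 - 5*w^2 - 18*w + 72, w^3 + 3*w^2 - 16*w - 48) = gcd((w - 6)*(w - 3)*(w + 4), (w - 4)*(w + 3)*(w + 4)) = w + 4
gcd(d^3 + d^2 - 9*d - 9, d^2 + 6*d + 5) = d + 1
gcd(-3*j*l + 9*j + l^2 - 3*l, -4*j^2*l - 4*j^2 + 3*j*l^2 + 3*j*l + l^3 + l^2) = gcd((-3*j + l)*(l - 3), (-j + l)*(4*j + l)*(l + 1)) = 1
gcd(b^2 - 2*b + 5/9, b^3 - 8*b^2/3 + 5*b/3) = b - 5/3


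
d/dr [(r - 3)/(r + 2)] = 5/(r + 2)^2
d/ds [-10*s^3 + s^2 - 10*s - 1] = -30*s^2 + 2*s - 10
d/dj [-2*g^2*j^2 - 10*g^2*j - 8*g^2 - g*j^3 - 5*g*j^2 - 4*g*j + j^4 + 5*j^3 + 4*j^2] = -4*g^2*j - 10*g^2 - 3*g*j^2 - 10*g*j - 4*g + 4*j^3 + 15*j^2 + 8*j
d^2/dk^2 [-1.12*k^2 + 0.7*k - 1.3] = -2.24000000000000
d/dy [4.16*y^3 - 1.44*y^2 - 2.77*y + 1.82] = 12.48*y^2 - 2.88*y - 2.77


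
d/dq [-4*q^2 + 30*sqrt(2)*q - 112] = -8*q + 30*sqrt(2)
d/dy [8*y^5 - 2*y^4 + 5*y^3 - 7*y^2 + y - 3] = 40*y^4 - 8*y^3 + 15*y^2 - 14*y + 1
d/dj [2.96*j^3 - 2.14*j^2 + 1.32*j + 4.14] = 8.88*j^2 - 4.28*j + 1.32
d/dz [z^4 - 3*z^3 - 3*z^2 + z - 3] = 4*z^3 - 9*z^2 - 6*z + 1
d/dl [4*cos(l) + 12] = -4*sin(l)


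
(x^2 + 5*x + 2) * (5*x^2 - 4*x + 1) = 5*x^4 + 21*x^3 - 9*x^2 - 3*x + 2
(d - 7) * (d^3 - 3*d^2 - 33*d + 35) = d^4 - 10*d^3 - 12*d^2 + 266*d - 245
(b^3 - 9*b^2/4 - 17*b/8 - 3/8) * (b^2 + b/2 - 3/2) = b^5 - 7*b^4/4 - 19*b^3/4 + 31*b^2/16 + 3*b + 9/16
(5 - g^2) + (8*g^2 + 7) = 7*g^2 + 12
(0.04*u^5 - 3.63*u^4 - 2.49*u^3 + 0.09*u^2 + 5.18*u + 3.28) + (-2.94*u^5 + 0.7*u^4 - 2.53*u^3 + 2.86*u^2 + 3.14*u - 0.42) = -2.9*u^5 - 2.93*u^4 - 5.02*u^3 + 2.95*u^2 + 8.32*u + 2.86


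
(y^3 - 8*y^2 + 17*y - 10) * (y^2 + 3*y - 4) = y^5 - 5*y^4 - 11*y^3 + 73*y^2 - 98*y + 40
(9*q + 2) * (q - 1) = 9*q^2 - 7*q - 2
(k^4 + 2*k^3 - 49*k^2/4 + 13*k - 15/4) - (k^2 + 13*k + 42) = k^4 + 2*k^3 - 53*k^2/4 - 183/4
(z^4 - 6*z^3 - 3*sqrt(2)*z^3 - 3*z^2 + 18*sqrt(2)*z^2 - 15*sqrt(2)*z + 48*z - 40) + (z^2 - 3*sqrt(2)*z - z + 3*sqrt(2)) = z^4 - 6*z^3 - 3*sqrt(2)*z^3 - 2*z^2 + 18*sqrt(2)*z^2 - 18*sqrt(2)*z + 47*z - 40 + 3*sqrt(2)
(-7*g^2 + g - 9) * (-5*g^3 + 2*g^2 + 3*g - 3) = 35*g^5 - 19*g^4 + 26*g^3 + 6*g^2 - 30*g + 27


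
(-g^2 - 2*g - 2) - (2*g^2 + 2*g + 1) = -3*g^2 - 4*g - 3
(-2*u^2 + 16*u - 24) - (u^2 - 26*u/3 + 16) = -3*u^2 + 74*u/3 - 40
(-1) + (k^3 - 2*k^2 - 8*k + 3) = k^3 - 2*k^2 - 8*k + 2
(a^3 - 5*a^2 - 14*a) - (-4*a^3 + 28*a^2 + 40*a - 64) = 5*a^3 - 33*a^2 - 54*a + 64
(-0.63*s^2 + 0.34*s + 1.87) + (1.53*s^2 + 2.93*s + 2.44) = 0.9*s^2 + 3.27*s + 4.31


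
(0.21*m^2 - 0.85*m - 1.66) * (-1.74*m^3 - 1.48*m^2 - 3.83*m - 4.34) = -0.3654*m^5 + 1.1682*m^4 + 3.3421*m^3 + 4.8009*m^2 + 10.0468*m + 7.2044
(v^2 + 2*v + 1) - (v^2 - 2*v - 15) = 4*v + 16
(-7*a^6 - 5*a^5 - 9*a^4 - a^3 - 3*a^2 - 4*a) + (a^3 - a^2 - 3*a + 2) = -7*a^6 - 5*a^5 - 9*a^4 - 4*a^2 - 7*a + 2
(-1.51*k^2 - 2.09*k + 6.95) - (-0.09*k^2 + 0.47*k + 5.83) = -1.42*k^2 - 2.56*k + 1.12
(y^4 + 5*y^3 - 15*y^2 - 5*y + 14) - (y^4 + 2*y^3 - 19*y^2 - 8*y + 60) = 3*y^3 + 4*y^2 + 3*y - 46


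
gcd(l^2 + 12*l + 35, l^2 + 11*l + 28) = l + 7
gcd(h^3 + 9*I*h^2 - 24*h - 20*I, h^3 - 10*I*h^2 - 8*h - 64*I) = h + 2*I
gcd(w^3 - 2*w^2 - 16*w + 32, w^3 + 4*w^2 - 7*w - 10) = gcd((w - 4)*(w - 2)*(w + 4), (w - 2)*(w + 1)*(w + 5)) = w - 2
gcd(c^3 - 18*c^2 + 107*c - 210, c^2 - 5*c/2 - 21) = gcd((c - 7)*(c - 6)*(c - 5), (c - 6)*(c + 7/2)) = c - 6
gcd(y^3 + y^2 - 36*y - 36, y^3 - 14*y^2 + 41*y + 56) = y + 1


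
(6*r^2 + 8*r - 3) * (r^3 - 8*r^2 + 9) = 6*r^5 - 40*r^4 - 67*r^3 + 78*r^2 + 72*r - 27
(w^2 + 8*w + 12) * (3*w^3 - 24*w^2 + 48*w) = 3*w^5 - 108*w^3 + 96*w^2 + 576*w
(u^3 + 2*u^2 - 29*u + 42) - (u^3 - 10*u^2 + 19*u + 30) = 12*u^2 - 48*u + 12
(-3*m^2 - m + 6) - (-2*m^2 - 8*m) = -m^2 + 7*m + 6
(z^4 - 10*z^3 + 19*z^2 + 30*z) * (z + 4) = z^5 - 6*z^4 - 21*z^3 + 106*z^2 + 120*z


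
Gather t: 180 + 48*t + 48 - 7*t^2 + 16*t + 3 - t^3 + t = -t^3 - 7*t^2 + 65*t + 231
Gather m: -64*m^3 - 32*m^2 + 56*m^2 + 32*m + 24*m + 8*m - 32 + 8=-64*m^3 + 24*m^2 + 64*m - 24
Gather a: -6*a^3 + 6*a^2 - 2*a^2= -6*a^3 + 4*a^2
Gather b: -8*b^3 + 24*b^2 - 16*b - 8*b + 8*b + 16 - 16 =-8*b^3 + 24*b^2 - 16*b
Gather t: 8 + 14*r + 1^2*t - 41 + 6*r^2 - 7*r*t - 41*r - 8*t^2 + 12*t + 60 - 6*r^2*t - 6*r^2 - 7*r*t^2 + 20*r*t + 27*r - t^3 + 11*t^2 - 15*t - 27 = -t^3 + t^2*(3 - 7*r) + t*(-6*r^2 + 13*r - 2)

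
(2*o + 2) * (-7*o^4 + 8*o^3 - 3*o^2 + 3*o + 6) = -14*o^5 + 2*o^4 + 10*o^3 + 18*o + 12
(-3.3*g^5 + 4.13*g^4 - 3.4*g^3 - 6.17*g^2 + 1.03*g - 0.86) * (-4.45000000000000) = 14.685*g^5 - 18.3785*g^4 + 15.13*g^3 + 27.4565*g^2 - 4.5835*g + 3.827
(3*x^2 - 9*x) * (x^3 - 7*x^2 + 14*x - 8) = 3*x^5 - 30*x^4 + 105*x^3 - 150*x^2 + 72*x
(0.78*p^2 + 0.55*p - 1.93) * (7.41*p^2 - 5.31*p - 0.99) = 5.7798*p^4 - 0.0662999999999991*p^3 - 17.994*p^2 + 9.7038*p + 1.9107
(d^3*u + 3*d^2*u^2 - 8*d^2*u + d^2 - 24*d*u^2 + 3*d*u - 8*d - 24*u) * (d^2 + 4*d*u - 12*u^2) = d^5*u + 7*d^4*u^2 - 8*d^4*u + d^4 - 56*d^3*u^2 + 7*d^3*u - 8*d^3 - 36*d^2*u^4 - 56*d^2*u + 288*d*u^4 - 36*d*u^3 + 288*u^3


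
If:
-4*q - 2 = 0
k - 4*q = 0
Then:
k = -2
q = -1/2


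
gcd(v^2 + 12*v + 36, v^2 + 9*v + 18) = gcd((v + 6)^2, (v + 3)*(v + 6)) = v + 6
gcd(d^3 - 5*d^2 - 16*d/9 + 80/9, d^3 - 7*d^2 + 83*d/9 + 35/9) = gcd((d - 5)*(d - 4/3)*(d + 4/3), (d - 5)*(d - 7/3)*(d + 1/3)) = d - 5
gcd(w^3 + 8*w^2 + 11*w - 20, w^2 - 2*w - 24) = w + 4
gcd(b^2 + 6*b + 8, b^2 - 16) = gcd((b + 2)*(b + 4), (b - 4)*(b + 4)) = b + 4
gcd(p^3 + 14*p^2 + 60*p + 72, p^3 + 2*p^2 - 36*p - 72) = p^2 + 8*p + 12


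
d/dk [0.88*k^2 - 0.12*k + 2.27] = 1.76*k - 0.12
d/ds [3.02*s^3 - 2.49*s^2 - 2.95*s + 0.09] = 9.06*s^2 - 4.98*s - 2.95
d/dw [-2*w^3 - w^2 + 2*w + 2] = -6*w^2 - 2*w + 2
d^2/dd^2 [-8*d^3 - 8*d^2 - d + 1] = -48*d - 16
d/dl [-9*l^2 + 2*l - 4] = 2 - 18*l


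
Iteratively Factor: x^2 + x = (x + 1)*(x)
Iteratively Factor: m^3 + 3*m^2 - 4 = (m - 1)*(m^2 + 4*m + 4) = (m - 1)*(m + 2)*(m + 2)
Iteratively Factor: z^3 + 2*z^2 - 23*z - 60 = (z + 3)*(z^2 - z - 20) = (z + 3)*(z + 4)*(z - 5)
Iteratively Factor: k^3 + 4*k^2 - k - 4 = (k - 1)*(k^2 + 5*k + 4) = (k - 1)*(k + 1)*(k + 4)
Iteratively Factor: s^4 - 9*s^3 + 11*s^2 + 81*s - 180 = (s - 5)*(s^3 - 4*s^2 - 9*s + 36) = (s - 5)*(s + 3)*(s^2 - 7*s + 12) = (s - 5)*(s - 3)*(s + 3)*(s - 4)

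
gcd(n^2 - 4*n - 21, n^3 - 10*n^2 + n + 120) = n + 3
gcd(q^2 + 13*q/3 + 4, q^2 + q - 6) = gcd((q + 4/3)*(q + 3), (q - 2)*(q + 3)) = q + 3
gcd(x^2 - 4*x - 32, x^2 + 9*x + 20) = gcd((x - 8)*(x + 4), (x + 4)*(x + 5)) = x + 4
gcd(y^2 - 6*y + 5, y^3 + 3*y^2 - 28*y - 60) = y - 5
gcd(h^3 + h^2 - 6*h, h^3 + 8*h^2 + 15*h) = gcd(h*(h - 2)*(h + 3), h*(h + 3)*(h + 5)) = h^2 + 3*h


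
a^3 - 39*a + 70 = (a - 5)*(a - 2)*(a + 7)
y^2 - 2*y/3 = y*(y - 2/3)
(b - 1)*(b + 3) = b^2 + 2*b - 3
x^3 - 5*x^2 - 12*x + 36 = (x - 6)*(x - 2)*(x + 3)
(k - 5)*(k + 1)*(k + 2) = k^3 - 2*k^2 - 13*k - 10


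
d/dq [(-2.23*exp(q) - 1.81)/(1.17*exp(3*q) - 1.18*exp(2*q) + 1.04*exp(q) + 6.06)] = (5.2182*exp(3*q) + 3.7217*exp(2*q) - 4.2716*exp(q) - 11.6314)*exp(q)/(1.3689*exp(6*q) - 2.7612*exp(5*q) + 3.826*exp(4*q) + 11.726*exp(3*q) - 13.22*exp(2*q) + 12.6048*exp(q) + 36.7236)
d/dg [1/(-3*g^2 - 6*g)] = 2*(g + 1)/(3*g^2*(g + 2)^2)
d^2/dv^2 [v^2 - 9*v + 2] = 2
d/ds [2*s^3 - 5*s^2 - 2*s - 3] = 6*s^2 - 10*s - 2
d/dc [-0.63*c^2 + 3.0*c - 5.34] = 3.0 - 1.26*c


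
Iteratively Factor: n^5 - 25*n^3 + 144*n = (n + 4)*(n^4 - 4*n^3 - 9*n^2 + 36*n) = (n + 3)*(n + 4)*(n^3 - 7*n^2 + 12*n) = (n - 4)*(n + 3)*(n + 4)*(n^2 - 3*n) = n*(n - 4)*(n + 3)*(n + 4)*(n - 3)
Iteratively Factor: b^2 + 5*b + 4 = (b + 1)*(b + 4)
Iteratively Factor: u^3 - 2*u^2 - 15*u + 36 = (u - 3)*(u^2 + u - 12) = (u - 3)^2*(u + 4)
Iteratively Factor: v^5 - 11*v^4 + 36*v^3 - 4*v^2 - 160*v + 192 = (v + 2)*(v^4 - 13*v^3 + 62*v^2 - 128*v + 96) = (v - 3)*(v + 2)*(v^3 - 10*v^2 + 32*v - 32) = (v - 4)*(v - 3)*(v + 2)*(v^2 - 6*v + 8) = (v - 4)*(v - 3)*(v - 2)*(v + 2)*(v - 4)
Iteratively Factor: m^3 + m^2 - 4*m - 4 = (m - 2)*(m^2 + 3*m + 2) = (m - 2)*(m + 2)*(m + 1)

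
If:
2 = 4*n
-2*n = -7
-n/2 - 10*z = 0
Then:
No Solution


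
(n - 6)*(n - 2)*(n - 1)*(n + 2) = n^4 - 7*n^3 + 2*n^2 + 28*n - 24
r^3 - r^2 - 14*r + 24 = (r - 3)*(r - 2)*(r + 4)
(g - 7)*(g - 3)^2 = g^3 - 13*g^2 + 51*g - 63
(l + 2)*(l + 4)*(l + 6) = l^3 + 12*l^2 + 44*l + 48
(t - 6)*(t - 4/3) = t^2 - 22*t/3 + 8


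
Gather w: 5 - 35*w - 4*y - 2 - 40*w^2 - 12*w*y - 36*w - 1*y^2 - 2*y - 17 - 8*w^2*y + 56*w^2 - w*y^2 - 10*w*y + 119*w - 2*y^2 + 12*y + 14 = w^2*(16 - 8*y) + w*(-y^2 - 22*y + 48) - 3*y^2 + 6*y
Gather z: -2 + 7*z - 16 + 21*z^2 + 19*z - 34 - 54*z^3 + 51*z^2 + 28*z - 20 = -54*z^3 + 72*z^2 + 54*z - 72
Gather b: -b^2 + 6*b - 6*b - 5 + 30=25 - b^2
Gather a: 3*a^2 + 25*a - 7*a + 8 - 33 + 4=3*a^2 + 18*a - 21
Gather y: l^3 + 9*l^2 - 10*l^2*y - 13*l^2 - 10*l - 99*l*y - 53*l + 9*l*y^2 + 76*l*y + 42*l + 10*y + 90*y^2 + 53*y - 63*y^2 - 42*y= l^3 - 4*l^2 - 21*l + y^2*(9*l + 27) + y*(-10*l^2 - 23*l + 21)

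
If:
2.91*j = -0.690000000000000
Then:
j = -0.24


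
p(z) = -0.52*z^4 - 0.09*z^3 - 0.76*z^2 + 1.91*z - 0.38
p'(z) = -2.08*z^3 - 0.27*z^2 - 1.52*z + 1.91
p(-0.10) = -0.58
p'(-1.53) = 11.05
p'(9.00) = -1549.96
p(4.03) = -148.08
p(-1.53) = -7.61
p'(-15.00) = 6983.96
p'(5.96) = -457.09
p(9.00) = -3522.08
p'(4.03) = -144.74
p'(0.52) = 0.75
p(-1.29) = -5.36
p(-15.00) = -26221.28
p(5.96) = -691.17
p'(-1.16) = 6.56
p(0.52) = 0.36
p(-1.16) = -4.42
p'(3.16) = -71.22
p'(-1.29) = 7.89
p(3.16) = -56.62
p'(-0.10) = 2.06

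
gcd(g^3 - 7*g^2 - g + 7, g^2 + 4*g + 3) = g + 1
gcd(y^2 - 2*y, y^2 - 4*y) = y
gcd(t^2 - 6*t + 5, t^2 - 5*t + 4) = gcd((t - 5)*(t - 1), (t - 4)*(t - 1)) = t - 1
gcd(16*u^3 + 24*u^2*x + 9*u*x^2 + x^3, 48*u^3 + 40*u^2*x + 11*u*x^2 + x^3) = 16*u^2 + 8*u*x + x^2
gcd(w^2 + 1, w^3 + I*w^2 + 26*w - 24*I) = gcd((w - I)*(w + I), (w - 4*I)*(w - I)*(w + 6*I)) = w - I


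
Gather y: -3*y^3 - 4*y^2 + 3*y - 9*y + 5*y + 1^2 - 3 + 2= -3*y^3 - 4*y^2 - y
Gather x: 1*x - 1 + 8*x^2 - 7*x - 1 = 8*x^2 - 6*x - 2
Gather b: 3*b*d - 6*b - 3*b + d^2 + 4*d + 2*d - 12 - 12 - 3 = b*(3*d - 9) + d^2 + 6*d - 27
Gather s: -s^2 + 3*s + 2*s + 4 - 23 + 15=-s^2 + 5*s - 4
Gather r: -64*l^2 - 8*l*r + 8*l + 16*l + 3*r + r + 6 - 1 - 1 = -64*l^2 + 24*l + r*(4 - 8*l) + 4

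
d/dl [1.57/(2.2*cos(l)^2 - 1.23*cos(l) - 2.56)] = (6.908*cos(l) - 1.9311)*sin(l)/(-2.2*cos(l)^2 + 1.23*cos(l) + 2.56)^2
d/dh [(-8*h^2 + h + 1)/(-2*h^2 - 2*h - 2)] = 9*h*(h + 2)/(2*(h^4 + 2*h^3 + 3*h^2 + 2*h + 1))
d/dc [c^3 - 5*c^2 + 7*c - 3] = 3*c^2 - 10*c + 7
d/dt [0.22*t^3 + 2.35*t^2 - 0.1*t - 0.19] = 0.66*t^2 + 4.7*t - 0.1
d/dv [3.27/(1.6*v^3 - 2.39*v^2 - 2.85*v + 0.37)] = (-15.696*v^2 + 15.6306*v + 9.3195)/(1.6*v^3 - 2.39*v^2 - 2.85*v + 0.37)^2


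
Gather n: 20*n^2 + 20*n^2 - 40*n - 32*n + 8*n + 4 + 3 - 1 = 40*n^2 - 64*n + 6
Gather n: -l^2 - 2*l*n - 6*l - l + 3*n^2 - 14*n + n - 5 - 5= -l^2 - 7*l + 3*n^2 + n*(-2*l - 13) - 10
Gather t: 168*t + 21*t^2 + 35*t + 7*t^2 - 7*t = 28*t^2 + 196*t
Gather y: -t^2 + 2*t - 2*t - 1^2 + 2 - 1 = -t^2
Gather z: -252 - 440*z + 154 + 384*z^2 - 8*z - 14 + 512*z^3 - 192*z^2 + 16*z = 512*z^3 + 192*z^2 - 432*z - 112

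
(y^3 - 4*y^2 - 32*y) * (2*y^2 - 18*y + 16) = 2*y^5 - 26*y^4 + 24*y^3 + 512*y^2 - 512*y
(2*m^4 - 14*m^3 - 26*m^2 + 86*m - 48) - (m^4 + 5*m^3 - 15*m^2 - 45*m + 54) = m^4 - 19*m^3 - 11*m^2 + 131*m - 102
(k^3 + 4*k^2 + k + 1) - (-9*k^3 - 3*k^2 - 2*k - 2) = 10*k^3 + 7*k^2 + 3*k + 3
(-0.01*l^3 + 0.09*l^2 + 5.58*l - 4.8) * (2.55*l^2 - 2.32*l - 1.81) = -0.0255*l^5 + 0.2527*l^4 + 14.0383*l^3 - 25.3485*l^2 + 1.0362*l + 8.688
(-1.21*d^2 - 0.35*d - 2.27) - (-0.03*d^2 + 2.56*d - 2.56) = -1.18*d^2 - 2.91*d + 0.29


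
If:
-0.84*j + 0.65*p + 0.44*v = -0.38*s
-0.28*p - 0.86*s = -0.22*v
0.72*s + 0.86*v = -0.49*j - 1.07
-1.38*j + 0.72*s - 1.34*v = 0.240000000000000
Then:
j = 0.31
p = 1.38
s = -0.67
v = -0.86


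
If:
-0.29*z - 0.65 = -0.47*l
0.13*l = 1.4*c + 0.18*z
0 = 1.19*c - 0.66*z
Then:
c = 0.11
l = 1.51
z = 0.21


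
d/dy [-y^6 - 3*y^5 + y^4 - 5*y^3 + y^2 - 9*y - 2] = -6*y^5 - 15*y^4 + 4*y^3 - 15*y^2 + 2*y - 9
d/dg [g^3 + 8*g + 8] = 3*g^2 + 8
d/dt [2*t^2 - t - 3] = 4*t - 1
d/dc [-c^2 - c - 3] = -2*c - 1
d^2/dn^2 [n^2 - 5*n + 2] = 2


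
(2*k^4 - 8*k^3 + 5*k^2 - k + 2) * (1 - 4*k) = -8*k^5 + 34*k^4 - 28*k^3 + 9*k^2 - 9*k + 2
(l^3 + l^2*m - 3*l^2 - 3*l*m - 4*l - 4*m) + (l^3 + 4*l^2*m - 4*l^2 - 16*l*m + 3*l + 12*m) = 2*l^3 + 5*l^2*m - 7*l^2 - 19*l*m - l + 8*m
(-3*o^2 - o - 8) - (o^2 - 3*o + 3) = -4*o^2 + 2*o - 11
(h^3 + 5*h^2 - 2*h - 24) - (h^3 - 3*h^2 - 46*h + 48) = 8*h^2 + 44*h - 72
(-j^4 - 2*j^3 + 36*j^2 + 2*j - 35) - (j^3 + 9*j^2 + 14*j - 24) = -j^4 - 3*j^3 + 27*j^2 - 12*j - 11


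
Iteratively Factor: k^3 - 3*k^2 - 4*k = (k - 4)*(k^2 + k) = k*(k - 4)*(k + 1)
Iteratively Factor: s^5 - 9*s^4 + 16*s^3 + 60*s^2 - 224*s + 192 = (s - 4)*(s^4 - 5*s^3 - 4*s^2 + 44*s - 48) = (s - 4)^2*(s^3 - s^2 - 8*s + 12) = (s - 4)^2*(s - 2)*(s^2 + s - 6) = (s - 4)^2*(s - 2)^2*(s + 3)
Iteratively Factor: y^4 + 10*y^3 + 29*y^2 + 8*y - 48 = (y + 4)*(y^3 + 6*y^2 + 5*y - 12) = (y - 1)*(y + 4)*(y^2 + 7*y + 12) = (y - 1)*(y + 3)*(y + 4)*(y + 4)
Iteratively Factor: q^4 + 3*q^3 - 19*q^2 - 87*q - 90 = (q - 5)*(q^3 + 8*q^2 + 21*q + 18) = (q - 5)*(q + 3)*(q^2 + 5*q + 6) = (q - 5)*(q + 2)*(q + 3)*(q + 3)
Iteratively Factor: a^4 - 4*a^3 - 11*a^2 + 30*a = (a + 3)*(a^3 - 7*a^2 + 10*a) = a*(a + 3)*(a^2 - 7*a + 10) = a*(a - 2)*(a + 3)*(a - 5)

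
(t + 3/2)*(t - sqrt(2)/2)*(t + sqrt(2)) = t^3 + sqrt(2)*t^2/2 + 3*t^2/2 - t + 3*sqrt(2)*t/4 - 3/2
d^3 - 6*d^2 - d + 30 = (d - 5)*(d - 3)*(d + 2)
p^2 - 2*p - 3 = (p - 3)*(p + 1)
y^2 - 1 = (y - 1)*(y + 1)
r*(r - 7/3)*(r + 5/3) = r^3 - 2*r^2/3 - 35*r/9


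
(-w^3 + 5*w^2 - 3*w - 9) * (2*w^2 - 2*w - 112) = -2*w^5 + 12*w^4 + 96*w^3 - 572*w^2 + 354*w + 1008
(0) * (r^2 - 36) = 0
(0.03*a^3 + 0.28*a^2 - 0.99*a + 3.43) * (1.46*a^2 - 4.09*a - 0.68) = 0.0438*a^5 + 0.2861*a^4 - 2.611*a^3 + 8.8665*a^2 - 13.3555*a - 2.3324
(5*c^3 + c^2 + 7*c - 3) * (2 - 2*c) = -10*c^4 + 8*c^3 - 12*c^2 + 20*c - 6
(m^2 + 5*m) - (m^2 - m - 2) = 6*m + 2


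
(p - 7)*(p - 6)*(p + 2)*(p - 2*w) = p^4 - 2*p^3*w - 11*p^3 + 22*p^2*w + 16*p^2 - 32*p*w + 84*p - 168*w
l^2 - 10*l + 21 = (l - 7)*(l - 3)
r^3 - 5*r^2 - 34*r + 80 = (r - 8)*(r - 2)*(r + 5)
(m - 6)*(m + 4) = m^2 - 2*m - 24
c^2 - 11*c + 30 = (c - 6)*(c - 5)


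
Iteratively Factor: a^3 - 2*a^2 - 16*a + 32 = (a + 4)*(a^2 - 6*a + 8) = (a - 4)*(a + 4)*(a - 2)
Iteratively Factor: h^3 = (h)*(h^2) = h^2*(h)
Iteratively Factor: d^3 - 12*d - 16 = (d + 2)*(d^2 - 2*d - 8) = (d + 2)^2*(d - 4)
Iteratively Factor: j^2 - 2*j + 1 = (j - 1)*(j - 1)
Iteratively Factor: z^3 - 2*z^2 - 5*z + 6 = (z - 3)*(z^2 + z - 2) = (z - 3)*(z - 1)*(z + 2)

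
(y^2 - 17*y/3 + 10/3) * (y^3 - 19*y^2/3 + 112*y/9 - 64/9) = y^5 - 12*y^4 + 155*y^3/3 - 2666*y^2/27 + 736*y/9 - 640/27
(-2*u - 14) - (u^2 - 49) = -u^2 - 2*u + 35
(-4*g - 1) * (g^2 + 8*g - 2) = -4*g^3 - 33*g^2 + 2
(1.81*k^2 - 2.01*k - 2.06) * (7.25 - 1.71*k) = -3.0951*k^3 + 16.5596*k^2 - 11.0499*k - 14.935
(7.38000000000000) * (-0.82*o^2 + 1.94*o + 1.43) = -6.0516*o^2 + 14.3172*o + 10.5534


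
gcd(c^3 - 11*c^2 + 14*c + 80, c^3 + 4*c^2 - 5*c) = 1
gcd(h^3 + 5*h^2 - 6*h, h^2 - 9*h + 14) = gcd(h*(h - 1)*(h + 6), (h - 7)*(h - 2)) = 1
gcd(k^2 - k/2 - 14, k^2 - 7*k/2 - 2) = k - 4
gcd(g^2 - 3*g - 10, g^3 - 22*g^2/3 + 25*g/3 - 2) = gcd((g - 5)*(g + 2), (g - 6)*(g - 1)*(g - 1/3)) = 1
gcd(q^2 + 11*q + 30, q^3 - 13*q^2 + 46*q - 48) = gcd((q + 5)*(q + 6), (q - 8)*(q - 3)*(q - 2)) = 1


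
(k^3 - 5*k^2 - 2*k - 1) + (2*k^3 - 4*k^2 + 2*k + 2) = 3*k^3 - 9*k^2 + 1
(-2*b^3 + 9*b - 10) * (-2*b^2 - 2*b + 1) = 4*b^5 + 4*b^4 - 20*b^3 + 2*b^2 + 29*b - 10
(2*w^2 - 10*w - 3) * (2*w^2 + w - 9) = 4*w^4 - 18*w^3 - 34*w^2 + 87*w + 27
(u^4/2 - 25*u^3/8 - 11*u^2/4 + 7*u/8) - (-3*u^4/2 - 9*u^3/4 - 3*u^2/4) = 2*u^4 - 7*u^3/8 - 2*u^2 + 7*u/8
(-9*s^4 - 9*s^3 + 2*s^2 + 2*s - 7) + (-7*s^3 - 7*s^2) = -9*s^4 - 16*s^3 - 5*s^2 + 2*s - 7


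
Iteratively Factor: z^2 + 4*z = (z + 4)*(z)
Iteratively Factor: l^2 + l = (l)*(l + 1)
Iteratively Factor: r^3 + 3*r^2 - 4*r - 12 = (r + 2)*(r^2 + r - 6) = (r + 2)*(r + 3)*(r - 2)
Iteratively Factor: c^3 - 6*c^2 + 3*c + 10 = (c - 2)*(c^2 - 4*c - 5) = (c - 2)*(c + 1)*(c - 5)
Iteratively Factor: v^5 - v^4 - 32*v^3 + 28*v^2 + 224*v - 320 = (v + 4)*(v^4 - 5*v^3 - 12*v^2 + 76*v - 80) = (v - 2)*(v + 4)*(v^3 - 3*v^2 - 18*v + 40) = (v - 5)*(v - 2)*(v + 4)*(v^2 + 2*v - 8) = (v - 5)*(v - 2)*(v + 4)^2*(v - 2)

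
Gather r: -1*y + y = 0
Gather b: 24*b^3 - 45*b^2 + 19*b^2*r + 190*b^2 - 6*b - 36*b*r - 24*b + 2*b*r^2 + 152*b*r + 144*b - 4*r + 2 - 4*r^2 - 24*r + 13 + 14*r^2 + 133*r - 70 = 24*b^3 + b^2*(19*r + 145) + b*(2*r^2 + 116*r + 114) + 10*r^2 + 105*r - 55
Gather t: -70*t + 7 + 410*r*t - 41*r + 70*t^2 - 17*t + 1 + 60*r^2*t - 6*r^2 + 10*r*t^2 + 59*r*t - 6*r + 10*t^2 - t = -6*r^2 - 47*r + t^2*(10*r + 80) + t*(60*r^2 + 469*r - 88) + 8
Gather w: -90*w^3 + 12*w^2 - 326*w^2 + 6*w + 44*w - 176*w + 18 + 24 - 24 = -90*w^3 - 314*w^2 - 126*w + 18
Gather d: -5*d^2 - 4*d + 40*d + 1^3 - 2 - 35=-5*d^2 + 36*d - 36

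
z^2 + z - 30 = (z - 5)*(z + 6)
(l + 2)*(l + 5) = l^2 + 7*l + 10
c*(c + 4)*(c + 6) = c^3 + 10*c^2 + 24*c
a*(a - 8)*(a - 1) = a^3 - 9*a^2 + 8*a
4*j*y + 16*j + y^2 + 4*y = (4*j + y)*(y + 4)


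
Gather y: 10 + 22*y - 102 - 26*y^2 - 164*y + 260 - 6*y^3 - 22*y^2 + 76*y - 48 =-6*y^3 - 48*y^2 - 66*y + 120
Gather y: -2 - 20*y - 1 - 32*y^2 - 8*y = -32*y^2 - 28*y - 3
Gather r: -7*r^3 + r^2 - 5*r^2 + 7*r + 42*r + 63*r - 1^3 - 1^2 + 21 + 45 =-7*r^3 - 4*r^2 + 112*r + 64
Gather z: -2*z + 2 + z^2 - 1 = z^2 - 2*z + 1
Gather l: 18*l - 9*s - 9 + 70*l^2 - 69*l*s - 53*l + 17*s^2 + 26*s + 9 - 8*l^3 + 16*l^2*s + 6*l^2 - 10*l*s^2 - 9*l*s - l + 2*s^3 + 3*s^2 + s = -8*l^3 + l^2*(16*s + 76) + l*(-10*s^2 - 78*s - 36) + 2*s^3 + 20*s^2 + 18*s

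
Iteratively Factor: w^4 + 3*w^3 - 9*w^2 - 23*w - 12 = (w + 4)*(w^3 - w^2 - 5*w - 3) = (w + 1)*(w + 4)*(w^2 - 2*w - 3) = (w - 3)*(w + 1)*(w + 4)*(w + 1)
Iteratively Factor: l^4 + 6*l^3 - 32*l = (l + 4)*(l^3 + 2*l^2 - 8*l) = l*(l + 4)*(l^2 + 2*l - 8) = l*(l - 2)*(l + 4)*(l + 4)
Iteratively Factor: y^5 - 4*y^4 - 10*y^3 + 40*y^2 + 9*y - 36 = (y - 1)*(y^4 - 3*y^3 - 13*y^2 + 27*y + 36) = (y - 1)*(y + 1)*(y^3 - 4*y^2 - 9*y + 36) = (y - 1)*(y + 1)*(y + 3)*(y^2 - 7*y + 12) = (y - 3)*(y - 1)*(y + 1)*(y + 3)*(y - 4)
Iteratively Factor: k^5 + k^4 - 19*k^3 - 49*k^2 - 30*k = (k + 1)*(k^4 - 19*k^2 - 30*k) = k*(k + 1)*(k^3 - 19*k - 30) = k*(k - 5)*(k + 1)*(k^2 + 5*k + 6) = k*(k - 5)*(k + 1)*(k + 2)*(k + 3)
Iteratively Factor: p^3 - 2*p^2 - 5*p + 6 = (p + 2)*(p^2 - 4*p + 3) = (p - 3)*(p + 2)*(p - 1)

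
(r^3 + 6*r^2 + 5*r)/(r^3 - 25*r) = (r + 1)/(r - 5)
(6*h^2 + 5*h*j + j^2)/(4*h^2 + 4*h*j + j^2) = (3*h + j)/(2*h + j)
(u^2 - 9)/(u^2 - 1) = (u^2 - 9)/(u^2 - 1)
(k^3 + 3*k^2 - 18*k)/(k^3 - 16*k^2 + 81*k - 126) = k*(k + 6)/(k^2 - 13*k + 42)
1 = 1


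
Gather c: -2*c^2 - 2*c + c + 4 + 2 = -2*c^2 - c + 6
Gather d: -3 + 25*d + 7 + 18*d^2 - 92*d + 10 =18*d^2 - 67*d + 14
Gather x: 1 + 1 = 2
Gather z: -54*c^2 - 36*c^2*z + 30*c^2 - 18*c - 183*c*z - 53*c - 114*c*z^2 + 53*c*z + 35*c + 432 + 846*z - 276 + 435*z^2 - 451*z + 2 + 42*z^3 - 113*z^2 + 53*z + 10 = -24*c^2 - 36*c + 42*z^3 + z^2*(322 - 114*c) + z*(-36*c^2 - 130*c + 448) + 168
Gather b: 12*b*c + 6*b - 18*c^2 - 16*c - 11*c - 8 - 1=b*(12*c + 6) - 18*c^2 - 27*c - 9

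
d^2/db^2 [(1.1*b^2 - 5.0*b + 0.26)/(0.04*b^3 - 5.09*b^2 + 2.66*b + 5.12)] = (0.00352*b^6 - 0.048*b^5 + 5.41075199999997*b^4 - 232.231216*b^3 + 224.8719*b^2 - 803.264952*b + 211.094608)/(6.4e-5*b^9 - 0.024432*b^8 + 3.12174*b^7 - 135.097109*b^6 + 201.341118*b^5 + 293.172612*b^4 - 393.963544*b^3 - 291.612672*b^2 + 209.190912*b + 134.217728)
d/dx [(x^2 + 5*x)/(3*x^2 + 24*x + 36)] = (x^2 + 8*x + 20)/(x^4 + 16*x^3 + 88*x^2 + 192*x + 144)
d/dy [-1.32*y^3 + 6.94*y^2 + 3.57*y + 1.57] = -3.96*y^2 + 13.88*y + 3.57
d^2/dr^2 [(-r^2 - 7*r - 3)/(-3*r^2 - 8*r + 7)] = 6*(13*r^3 + 48*r^2 + 219*r + 232)/(27*r^6 + 216*r^5 + 387*r^4 - 496*r^3 - 903*r^2 + 1176*r - 343)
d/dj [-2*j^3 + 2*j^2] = 2*j*(2 - 3*j)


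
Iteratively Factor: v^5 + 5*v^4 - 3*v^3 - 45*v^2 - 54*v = (v)*(v^4 + 5*v^3 - 3*v^2 - 45*v - 54) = v*(v - 3)*(v^3 + 8*v^2 + 21*v + 18) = v*(v - 3)*(v + 3)*(v^2 + 5*v + 6) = v*(v - 3)*(v + 3)^2*(v + 2)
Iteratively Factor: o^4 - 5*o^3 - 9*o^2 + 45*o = (o - 3)*(o^3 - 2*o^2 - 15*o) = (o - 3)*(o + 3)*(o^2 - 5*o) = (o - 5)*(o - 3)*(o + 3)*(o)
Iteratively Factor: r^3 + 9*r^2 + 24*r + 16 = (r + 4)*(r^2 + 5*r + 4) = (r + 4)^2*(r + 1)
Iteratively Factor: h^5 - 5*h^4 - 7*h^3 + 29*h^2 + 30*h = (h + 1)*(h^4 - 6*h^3 - h^2 + 30*h) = (h - 5)*(h + 1)*(h^3 - h^2 - 6*h) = (h - 5)*(h + 1)*(h + 2)*(h^2 - 3*h) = h*(h - 5)*(h + 1)*(h + 2)*(h - 3)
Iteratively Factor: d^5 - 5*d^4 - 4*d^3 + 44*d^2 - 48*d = (d)*(d^4 - 5*d^3 - 4*d^2 + 44*d - 48) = d*(d + 3)*(d^3 - 8*d^2 + 20*d - 16) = d*(d - 4)*(d + 3)*(d^2 - 4*d + 4) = d*(d - 4)*(d - 2)*(d + 3)*(d - 2)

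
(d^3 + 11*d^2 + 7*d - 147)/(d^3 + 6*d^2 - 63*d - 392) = (d - 3)/(d - 8)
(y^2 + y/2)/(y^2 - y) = (y + 1/2)/(y - 1)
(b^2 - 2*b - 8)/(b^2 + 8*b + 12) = (b - 4)/(b + 6)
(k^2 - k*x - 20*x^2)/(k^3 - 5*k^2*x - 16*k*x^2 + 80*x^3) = 1/(k - 4*x)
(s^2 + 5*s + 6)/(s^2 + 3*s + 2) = (s + 3)/(s + 1)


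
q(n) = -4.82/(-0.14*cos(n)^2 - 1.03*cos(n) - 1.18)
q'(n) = -4.82*(-0.28*sin(n)*cos(n) - 1.03*sin(n))/(-0.14*cos(n)^2 - 1.03*cos(n) - 1.18)^2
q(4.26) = 6.37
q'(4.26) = -6.87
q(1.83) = 5.21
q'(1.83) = 5.22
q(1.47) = 3.75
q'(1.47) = 3.07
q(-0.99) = 2.70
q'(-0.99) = -1.49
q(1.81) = 5.11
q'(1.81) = 5.07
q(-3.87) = 9.85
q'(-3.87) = 11.00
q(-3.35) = 15.74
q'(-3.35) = 8.04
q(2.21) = 7.83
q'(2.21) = 8.82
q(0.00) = 2.05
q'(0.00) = 0.00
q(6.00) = 2.10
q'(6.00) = -0.33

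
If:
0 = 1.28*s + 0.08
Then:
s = -0.06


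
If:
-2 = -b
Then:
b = 2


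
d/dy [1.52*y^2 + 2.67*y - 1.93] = 3.04*y + 2.67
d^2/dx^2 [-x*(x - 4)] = -2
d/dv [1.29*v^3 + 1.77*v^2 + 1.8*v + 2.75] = 3.87*v^2 + 3.54*v + 1.8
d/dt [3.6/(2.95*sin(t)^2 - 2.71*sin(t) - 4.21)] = (9.756 - 21.24*sin(t))*cos(t)/(-2.95*sin(t)^2 + 2.71*sin(t) + 4.21)^2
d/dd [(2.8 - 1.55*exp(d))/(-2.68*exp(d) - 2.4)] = 11.224*exp(d)/(2.68*exp(d) + 2.4)^2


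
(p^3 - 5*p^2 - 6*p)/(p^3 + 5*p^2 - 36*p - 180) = p*(p + 1)/(p^2 + 11*p + 30)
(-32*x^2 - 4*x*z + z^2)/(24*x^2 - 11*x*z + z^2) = (-4*x - z)/(3*x - z)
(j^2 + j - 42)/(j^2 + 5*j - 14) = (j - 6)/(j - 2)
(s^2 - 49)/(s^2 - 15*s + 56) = (s + 7)/(s - 8)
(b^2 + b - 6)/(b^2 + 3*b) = (b - 2)/b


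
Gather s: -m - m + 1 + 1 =2 - 2*m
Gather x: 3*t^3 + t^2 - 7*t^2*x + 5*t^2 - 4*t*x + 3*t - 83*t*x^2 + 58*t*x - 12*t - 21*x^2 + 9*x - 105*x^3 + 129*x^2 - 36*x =3*t^3 + 6*t^2 - 9*t - 105*x^3 + x^2*(108 - 83*t) + x*(-7*t^2 + 54*t - 27)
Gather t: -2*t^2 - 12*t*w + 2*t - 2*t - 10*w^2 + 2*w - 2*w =-2*t^2 - 12*t*w - 10*w^2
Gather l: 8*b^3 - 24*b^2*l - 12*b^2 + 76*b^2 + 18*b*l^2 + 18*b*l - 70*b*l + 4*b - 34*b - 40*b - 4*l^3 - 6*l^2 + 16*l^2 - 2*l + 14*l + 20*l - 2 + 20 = 8*b^3 + 64*b^2 - 70*b - 4*l^3 + l^2*(18*b + 10) + l*(-24*b^2 - 52*b + 32) + 18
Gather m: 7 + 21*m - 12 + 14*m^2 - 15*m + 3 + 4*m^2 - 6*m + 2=18*m^2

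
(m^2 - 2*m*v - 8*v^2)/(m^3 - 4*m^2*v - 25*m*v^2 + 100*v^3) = (-m - 2*v)/(-m^2 + 25*v^2)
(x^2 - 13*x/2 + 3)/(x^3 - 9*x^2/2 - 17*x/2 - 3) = (2*x - 1)/(2*x^2 + 3*x + 1)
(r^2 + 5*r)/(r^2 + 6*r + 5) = r/(r + 1)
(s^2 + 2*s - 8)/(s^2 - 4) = (s + 4)/(s + 2)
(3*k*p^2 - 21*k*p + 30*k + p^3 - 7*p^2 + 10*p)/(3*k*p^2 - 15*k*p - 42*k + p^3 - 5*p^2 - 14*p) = (p^2 - 7*p + 10)/(p^2 - 5*p - 14)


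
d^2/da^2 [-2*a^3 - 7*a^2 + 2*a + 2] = -12*a - 14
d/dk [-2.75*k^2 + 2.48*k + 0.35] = 2.48 - 5.5*k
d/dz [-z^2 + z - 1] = 1 - 2*z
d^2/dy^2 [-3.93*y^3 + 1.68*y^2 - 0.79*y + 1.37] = 3.36 - 23.58*y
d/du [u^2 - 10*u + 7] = 2*u - 10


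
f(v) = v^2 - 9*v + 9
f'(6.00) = 3.00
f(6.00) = -9.00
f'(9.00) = 9.00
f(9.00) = 9.00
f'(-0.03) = -9.06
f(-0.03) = 9.27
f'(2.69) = -3.62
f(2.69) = -7.97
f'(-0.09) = -9.18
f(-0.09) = 9.82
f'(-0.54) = -10.08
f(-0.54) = 14.15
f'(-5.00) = -19.00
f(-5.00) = 79.00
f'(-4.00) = -17.00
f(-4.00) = 61.00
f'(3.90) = -1.20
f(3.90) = -10.89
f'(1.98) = -5.04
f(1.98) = -4.90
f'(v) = 2*v - 9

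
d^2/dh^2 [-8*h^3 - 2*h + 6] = -48*h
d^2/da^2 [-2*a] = 0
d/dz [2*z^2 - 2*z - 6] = 4*z - 2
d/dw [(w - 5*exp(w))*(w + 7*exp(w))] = 2*w*exp(w) + 2*w - 70*exp(2*w) + 2*exp(w)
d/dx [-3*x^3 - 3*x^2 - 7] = 3*x*(-3*x - 2)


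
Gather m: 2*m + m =3*m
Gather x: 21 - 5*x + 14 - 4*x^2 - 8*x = -4*x^2 - 13*x + 35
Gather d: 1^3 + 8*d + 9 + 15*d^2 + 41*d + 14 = 15*d^2 + 49*d + 24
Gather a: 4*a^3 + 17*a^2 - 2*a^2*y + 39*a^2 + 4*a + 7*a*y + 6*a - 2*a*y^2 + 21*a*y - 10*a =4*a^3 + a^2*(56 - 2*y) + a*(-2*y^2 + 28*y)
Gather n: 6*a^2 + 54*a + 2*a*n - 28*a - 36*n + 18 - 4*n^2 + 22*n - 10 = 6*a^2 + 26*a - 4*n^2 + n*(2*a - 14) + 8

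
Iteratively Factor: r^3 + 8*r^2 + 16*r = (r + 4)*(r^2 + 4*r) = r*(r + 4)*(r + 4)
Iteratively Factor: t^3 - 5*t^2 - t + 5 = (t - 5)*(t^2 - 1) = (t - 5)*(t - 1)*(t + 1)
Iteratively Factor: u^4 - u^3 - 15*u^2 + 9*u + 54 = (u + 2)*(u^3 - 3*u^2 - 9*u + 27) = (u + 2)*(u + 3)*(u^2 - 6*u + 9) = (u - 3)*(u + 2)*(u + 3)*(u - 3)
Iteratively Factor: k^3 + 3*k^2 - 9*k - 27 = (k + 3)*(k^2 - 9) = (k + 3)^2*(k - 3)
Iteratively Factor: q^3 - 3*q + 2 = (q - 1)*(q^2 + q - 2) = (q - 1)*(q + 2)*(q - 1)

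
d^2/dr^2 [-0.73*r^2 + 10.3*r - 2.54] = -1.46000000000000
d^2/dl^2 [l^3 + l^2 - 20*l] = 6*l + 2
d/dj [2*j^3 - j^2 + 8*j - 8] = 6*j^2 - 2*j + 8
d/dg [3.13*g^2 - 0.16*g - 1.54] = 6.26*g - 0.16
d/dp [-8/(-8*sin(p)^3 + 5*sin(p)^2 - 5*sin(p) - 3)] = 8*(-24*sin(p)^2 + 10*sin(p) - 5)*cos(p)/((8*sin(p) + 3)^2*(sin(p)^2 - sin(p) + 1)^2)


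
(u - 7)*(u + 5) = u^2 - 2*u - 35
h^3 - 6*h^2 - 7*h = h*(h - 7)*(h + 1)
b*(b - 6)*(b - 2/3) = b^3 - 20*b^2/3 + 4*b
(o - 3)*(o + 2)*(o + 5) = o^3 + 4*o^2 - 11*o - 30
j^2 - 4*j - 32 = (j - 8)*(j + 4)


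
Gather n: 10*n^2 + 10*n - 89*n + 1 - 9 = 10*n^2 - 79*n - 8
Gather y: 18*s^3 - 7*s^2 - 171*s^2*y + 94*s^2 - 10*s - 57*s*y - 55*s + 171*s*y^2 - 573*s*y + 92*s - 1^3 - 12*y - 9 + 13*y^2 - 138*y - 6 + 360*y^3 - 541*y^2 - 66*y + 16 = 18*s^3 + 87*s^2 + 27*s + 360*y^3 + y^2*(171*s - 528) + y*(-171*s^2 - 630*s - 216)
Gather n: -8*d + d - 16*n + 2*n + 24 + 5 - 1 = -7*d - 14*n + 28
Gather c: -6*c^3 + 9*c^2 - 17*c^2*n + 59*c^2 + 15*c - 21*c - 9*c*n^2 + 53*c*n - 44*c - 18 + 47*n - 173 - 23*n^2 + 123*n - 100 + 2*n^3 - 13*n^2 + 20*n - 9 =-6*c^3 + c^2*(68 - 17*n) + c*(-9*n^2 + 53*n - 50) + 2*n^3 - 36*n^2 + 190*n - 300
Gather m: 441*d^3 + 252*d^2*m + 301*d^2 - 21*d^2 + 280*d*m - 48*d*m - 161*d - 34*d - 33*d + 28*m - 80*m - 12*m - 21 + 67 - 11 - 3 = 441*d^3 + 280*d^2 - 228*d + m*(252*d^2 + 232*d - 64) + 32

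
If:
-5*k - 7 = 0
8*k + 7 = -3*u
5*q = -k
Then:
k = -7/5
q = 7/25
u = 7/5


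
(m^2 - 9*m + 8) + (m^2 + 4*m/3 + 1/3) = 2*m^2 - 23*m/3 + 25/3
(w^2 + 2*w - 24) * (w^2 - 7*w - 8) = w^4 - 5*w^3 - 46*w^2 + 152*w + 192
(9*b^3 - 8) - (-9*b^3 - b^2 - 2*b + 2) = 18*b^3 + b^2 + 2*b - 10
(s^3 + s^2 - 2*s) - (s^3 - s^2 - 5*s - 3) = 2*s^2 + 3*s + 3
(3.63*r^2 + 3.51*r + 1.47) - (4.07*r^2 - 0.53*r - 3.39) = -0.44*r^2 + 4.04*r + 4.86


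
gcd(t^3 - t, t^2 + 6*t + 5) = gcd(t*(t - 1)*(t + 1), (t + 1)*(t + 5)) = t + 1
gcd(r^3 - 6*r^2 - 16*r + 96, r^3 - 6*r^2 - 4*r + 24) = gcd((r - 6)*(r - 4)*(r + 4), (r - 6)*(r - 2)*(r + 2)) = r - 6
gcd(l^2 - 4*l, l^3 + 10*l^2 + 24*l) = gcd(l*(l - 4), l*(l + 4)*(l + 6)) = l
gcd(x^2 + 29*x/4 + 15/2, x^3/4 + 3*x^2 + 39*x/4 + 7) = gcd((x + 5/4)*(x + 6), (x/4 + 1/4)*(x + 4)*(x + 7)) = 1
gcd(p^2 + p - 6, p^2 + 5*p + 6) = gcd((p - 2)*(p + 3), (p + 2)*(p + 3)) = p + 3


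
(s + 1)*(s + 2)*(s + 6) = s^3 + 9*s^2 + 20*s + 12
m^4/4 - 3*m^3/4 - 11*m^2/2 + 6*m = m*(m/4 + 1)*(m - 6)*(m - 1)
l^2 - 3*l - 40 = (l - 8)*(l + 5)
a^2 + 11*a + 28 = (a + 4)*(a + 7)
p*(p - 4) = p^2 - 4*p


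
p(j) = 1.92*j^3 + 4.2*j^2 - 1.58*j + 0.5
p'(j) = 5.76*j^2 + 8.4*j - 1.58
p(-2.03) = 4.95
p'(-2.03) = 5.10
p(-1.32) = 5.49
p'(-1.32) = -2.63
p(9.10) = 1780.78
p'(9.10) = 551.85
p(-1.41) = 5.70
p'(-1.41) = -1.97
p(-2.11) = 4.50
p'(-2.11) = 6.34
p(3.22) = 103.06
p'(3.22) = 85.19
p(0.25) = 0.40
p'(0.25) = 0.88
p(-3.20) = -14.35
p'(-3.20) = 30.52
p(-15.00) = -5510.80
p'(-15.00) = 1168.42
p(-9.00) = -1044.76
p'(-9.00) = 389.38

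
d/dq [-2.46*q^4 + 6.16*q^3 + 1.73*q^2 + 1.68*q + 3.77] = -9.84*q^3 + 18.48*q^2 + 3.46*q + 1.68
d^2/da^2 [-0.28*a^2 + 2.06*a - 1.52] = -0.560000000000000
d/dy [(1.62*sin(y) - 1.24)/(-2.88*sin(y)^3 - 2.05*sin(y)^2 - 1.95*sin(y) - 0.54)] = (9.3312*sin(y)^3 - 7.3926*sin(y)^2 - 5.084*sin(y) - 3.2928)*cos(y)/(8.2944*sin(y)^6 + 11.808*sin(y)^5 + 15.4345*sin(y)^4 + 11.1054*sin(y)^3 + 6.0165*sin(y)^2 + 2.106*sin(y) + 0.2916)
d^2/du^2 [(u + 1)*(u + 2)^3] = 6*(u + 2)*(2*u + 3)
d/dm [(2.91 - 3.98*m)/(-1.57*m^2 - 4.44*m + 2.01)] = (-6.2486*m^2 + 9.1374*m + 4.9206)/(2.4649*m^4 + 13.9416*m^3 + 13.4022*m^2 - 17.8488*m + 4.0401)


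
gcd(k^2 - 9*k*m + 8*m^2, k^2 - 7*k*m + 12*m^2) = 1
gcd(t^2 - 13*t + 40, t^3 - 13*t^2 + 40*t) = t^2 - 13*t + 40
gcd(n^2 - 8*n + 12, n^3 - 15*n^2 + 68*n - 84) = n^2 - 8*n + 12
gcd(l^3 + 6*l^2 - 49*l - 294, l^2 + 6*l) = l + 6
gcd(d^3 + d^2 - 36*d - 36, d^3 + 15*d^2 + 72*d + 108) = d + 6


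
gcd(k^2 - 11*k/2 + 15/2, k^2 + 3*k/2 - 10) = k - 5/2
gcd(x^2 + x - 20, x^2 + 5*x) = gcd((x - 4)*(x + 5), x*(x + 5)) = x + 5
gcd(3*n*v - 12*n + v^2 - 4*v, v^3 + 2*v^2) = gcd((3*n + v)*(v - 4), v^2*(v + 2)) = 1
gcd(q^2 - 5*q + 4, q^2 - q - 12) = q - 4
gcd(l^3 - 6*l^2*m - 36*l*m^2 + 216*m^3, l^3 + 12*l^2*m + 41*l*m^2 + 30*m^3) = l + 6*m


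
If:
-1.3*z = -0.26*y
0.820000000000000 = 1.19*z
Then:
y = 3.45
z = 0.69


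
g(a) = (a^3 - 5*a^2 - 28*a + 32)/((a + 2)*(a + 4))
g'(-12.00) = 0.70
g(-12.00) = -26.00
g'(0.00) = -6.50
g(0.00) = 4.00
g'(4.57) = 0.30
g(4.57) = -1.86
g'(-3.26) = -17.90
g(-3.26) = -38.07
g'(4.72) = 0.34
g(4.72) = -1.82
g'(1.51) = -1.44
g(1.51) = -0.94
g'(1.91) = -0.96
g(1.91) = -1.42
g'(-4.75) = -2.97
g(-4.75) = -26.66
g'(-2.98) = -30.24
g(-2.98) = -44.59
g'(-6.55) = -0.45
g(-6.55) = -24.14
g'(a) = (3*a^2 - 10*a - 28)/((a + 2)*(a + 4)) - (a^3 - 5*a^2 - 28*a + 32)/((a + 2)*(a + 4)^2) - (a^3 - 5*a^2 - 28*a + 32)/((a + 2)^2*(a + 4)) = (a^2 + 4*a - 26)/(a^2 + 4*a + 4)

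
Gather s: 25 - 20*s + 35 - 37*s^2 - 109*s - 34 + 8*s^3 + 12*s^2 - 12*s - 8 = 8*s^3 - 25*s^2 - 141*s + 18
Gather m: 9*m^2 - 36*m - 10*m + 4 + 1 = 9*m^2 - 46*m + 5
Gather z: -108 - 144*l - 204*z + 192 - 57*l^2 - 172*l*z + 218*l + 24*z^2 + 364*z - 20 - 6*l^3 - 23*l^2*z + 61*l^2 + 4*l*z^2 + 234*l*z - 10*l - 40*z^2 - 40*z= -6*l^3 + 4*l^2 + 64*l + z^2*(4*l - 16) + z*(-23*l^2 + 62*l + 120) + 64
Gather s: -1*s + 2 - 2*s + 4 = 6 - 3*s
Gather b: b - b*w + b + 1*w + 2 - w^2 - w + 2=b*(2 - w) - w^2 + 4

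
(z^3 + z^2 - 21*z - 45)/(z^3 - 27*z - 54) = (z - 5)/(z - 6)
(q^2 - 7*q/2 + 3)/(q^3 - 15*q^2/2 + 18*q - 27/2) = (q - 2)/(q^2 - 6*q + 9)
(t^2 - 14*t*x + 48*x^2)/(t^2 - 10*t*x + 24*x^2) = (-t + 8*x)/(-t + 4*x)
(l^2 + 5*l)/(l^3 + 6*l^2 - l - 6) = l*(l + 5)/(l^3 + 6*l^2 - l - 6)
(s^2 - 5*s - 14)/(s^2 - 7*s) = (s + 2)/s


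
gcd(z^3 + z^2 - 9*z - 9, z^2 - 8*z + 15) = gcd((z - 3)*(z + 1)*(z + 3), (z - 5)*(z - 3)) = z - 3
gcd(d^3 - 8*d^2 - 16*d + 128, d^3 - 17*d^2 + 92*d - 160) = d^2 - 12*d + 32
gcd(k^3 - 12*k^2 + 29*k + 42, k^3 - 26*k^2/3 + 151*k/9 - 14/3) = k - 6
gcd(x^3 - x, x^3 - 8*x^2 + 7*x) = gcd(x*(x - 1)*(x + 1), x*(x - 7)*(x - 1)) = x^2 - x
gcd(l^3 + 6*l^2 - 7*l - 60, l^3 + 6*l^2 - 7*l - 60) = l^3 + 6*l^2 - 7*l - 60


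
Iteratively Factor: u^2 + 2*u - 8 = (u - 2)*(u + 4)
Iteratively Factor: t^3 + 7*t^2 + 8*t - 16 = (t + 4)*(t^2 + 3*t - 4) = (t + 4)^2*(t - 1)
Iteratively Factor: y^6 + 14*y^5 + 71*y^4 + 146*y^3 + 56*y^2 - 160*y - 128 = (y + 4)*(y^5 + 10*y^4 + 31*y^3 + 22*y^2 - 32*y - 32) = (y + 2)*(y + 4)*(y^4 + 8*y^3 + 15*y^2 - 8*y - 16) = (y + 2)*(y + 4)^2*(y^3 + 4*y^2 - y - 4) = (y + 2)*(y + 4)^3*(y^2 - 1) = (y - 1)*(y + 2)*(y + 4)^3*(y + 1)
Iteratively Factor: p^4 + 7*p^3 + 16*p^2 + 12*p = (p + 2)*(p^3 + 5*p^2 + 6*p) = (p + 2)^2*(p^2 + 3*p) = p*(p + 2)^2*(p + 3)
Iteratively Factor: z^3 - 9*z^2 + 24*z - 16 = (z - 1)*(z^2 - 8*z + 16) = (z - 4)*(z - 1)*(z - 4)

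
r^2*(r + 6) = r^3 + 6*r^2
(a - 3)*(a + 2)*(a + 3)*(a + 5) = a^4 + 7*a^3 + a^2 - 63*a - 90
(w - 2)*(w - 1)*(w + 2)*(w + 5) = w^4 + 4*w^3 - 9*w^2 - 16*w + 20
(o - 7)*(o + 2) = o^2 - 5*o - 14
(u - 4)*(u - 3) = u^2 - 7*u + 12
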